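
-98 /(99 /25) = -24.75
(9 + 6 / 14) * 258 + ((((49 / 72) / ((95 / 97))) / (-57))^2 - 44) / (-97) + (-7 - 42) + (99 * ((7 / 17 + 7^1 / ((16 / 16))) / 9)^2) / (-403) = 2383.86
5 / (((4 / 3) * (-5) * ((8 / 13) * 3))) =-13 / 32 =-0.41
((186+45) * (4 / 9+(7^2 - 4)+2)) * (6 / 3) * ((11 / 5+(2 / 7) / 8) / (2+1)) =1470161 / 90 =16335.12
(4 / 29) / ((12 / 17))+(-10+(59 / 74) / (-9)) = -191077 / 19314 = -9.89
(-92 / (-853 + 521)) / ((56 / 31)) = 0.15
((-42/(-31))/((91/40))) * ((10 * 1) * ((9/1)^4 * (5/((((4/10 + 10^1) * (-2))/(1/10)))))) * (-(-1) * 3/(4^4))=-7381125/670592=-11.01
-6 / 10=-3 / 5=-0.60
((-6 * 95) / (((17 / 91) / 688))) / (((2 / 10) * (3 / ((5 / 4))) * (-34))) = 128628.03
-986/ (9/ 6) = -657.33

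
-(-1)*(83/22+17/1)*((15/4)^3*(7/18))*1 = 1199625/2816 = 426.00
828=828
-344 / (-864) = 43 / 108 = 0.40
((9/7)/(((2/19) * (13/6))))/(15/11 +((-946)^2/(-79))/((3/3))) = -445797/895703081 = -0.00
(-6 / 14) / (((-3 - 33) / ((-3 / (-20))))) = 1 / 560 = 0.00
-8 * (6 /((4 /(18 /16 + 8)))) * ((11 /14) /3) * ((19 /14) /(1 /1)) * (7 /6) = -15257 /336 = -45.41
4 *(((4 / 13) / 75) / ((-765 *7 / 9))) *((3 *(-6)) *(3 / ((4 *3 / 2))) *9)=432 / 193375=0.00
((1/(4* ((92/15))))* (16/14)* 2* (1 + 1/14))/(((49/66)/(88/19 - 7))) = -334125/1049237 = -0.32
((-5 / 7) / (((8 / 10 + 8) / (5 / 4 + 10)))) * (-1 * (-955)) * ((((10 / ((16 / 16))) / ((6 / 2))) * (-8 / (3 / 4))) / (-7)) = -2387500 / 539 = -4429.50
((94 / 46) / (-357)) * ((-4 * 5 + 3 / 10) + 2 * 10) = -47 / 27370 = -0.00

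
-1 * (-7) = 7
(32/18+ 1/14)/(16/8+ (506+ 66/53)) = 12349/3400740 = 0.00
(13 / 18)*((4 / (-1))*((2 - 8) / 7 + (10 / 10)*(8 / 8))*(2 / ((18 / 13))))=-338 / 567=-0.60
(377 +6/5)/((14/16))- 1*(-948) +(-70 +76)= 48518/35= 1386.23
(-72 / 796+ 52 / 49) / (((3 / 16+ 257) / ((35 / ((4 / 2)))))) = 75728 / 1146439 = 0.07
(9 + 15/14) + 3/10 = 363/35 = 10.37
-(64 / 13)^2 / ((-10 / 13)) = 31.51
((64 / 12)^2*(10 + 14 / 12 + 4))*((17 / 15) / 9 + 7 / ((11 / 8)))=2250.58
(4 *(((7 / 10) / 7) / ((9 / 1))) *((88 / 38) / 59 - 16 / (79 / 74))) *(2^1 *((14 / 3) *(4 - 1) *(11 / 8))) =-101931676 / 3985155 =-25.58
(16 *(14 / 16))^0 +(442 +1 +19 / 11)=4903 / 11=445.73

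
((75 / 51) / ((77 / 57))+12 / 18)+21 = 89360 / 3927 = 22.76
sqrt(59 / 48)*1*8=2*sqrt(177) / 3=8.87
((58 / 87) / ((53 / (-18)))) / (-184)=3 / 2438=0.00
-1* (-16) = 16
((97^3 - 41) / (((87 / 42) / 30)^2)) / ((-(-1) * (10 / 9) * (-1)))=-144889456320 / 841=-172282349.96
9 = 9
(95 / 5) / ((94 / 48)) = 456 / 47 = 9.70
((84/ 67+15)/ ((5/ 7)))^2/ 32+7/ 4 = 17.93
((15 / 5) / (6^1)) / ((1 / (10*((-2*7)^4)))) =192080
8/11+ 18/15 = 106/55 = 1.93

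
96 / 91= 1.05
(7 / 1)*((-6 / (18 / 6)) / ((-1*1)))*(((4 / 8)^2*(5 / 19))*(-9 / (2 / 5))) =-1575 / 76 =-20.72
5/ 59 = 0.08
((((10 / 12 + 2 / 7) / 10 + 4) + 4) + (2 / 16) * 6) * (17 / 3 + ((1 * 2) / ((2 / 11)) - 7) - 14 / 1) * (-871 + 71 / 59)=68974243 / 2065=33401.57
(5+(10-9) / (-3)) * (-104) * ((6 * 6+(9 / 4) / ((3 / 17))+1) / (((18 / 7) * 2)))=-126763 / 27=-4694.93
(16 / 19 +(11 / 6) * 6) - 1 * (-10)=415 / 19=21.84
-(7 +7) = -14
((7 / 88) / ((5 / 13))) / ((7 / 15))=39 / 88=0.44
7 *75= 525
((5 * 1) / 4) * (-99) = -123.75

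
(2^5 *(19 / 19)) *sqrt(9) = 96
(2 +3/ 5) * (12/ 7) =156/ 35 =4.46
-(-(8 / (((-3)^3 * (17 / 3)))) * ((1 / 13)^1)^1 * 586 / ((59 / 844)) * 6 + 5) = -8108929 / 39117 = -207.30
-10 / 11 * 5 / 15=-10 / 33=-0.30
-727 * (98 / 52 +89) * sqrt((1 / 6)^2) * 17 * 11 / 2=-1029639.38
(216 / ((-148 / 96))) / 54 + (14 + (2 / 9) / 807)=11.41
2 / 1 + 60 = 62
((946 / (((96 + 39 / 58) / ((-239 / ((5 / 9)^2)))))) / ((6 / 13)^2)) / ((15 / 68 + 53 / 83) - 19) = 3127020650468 / 1594677525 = 1960.91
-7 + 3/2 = -11/2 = -5.50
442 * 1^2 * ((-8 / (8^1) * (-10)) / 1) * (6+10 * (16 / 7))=892840 / 7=127548.57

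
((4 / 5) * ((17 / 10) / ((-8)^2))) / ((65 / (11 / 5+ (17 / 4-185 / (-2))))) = 33643 / 1040000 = 0.03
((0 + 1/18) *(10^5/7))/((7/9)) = 50000/49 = 1020.41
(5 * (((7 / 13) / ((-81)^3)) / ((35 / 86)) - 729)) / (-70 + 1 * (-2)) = 25182331871 / 497428776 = 50.63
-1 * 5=-5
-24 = -24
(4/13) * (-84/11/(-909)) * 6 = 224/14443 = 0.02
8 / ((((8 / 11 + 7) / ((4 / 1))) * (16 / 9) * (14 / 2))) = 198 / 595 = 0.33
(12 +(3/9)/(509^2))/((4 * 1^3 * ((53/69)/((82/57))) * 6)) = 8795282731/9392204412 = 0.94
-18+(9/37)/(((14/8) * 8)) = -17.98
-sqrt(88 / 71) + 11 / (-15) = -2 * sqrt(1562) / 71- 11 / 15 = -1.85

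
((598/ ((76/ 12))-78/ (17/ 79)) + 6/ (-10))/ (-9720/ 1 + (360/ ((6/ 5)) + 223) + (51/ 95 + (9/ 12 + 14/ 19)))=578492/ 19799849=0.03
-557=-557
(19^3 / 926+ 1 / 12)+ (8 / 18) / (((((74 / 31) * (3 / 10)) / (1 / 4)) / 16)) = 18451421 / 1850148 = 9.97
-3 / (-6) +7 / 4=9 / 4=2.25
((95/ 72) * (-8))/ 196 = -95/ 1764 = -0.05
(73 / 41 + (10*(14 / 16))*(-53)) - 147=-99871 / 164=-608.97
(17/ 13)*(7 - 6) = 17/ 13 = 1.31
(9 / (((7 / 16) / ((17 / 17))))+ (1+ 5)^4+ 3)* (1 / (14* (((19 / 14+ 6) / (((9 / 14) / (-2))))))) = -83133 / 20188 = -4.12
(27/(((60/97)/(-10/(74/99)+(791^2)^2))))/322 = 6322544665380963/119140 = 53068194270.45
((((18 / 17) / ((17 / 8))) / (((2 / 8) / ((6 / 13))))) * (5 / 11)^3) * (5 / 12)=0.04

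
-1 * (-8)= 8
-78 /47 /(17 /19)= -1482 /799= -1.85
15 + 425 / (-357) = 290 / 21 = 13.81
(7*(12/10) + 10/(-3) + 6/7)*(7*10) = 1244/3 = 414.67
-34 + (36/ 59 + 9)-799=-48580/ 59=-823.39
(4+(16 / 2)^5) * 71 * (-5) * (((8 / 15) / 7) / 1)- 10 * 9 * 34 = -6226252 / 7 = -889464.57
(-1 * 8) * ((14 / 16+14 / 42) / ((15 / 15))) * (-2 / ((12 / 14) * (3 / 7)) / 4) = 1421 / 108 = 13.16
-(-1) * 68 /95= 68 /95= 0.72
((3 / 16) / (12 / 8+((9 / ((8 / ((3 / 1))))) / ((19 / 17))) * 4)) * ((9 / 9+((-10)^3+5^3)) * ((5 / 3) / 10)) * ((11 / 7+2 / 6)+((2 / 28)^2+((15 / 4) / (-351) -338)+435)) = -4707709667 / 23665824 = -198.92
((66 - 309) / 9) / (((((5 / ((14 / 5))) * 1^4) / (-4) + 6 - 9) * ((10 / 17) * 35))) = 1836 / 4825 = 0.38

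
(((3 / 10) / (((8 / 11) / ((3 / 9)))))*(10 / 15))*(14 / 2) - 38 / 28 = -601 / 840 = -0.72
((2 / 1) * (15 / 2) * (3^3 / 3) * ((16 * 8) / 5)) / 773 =3456 / 773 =4.47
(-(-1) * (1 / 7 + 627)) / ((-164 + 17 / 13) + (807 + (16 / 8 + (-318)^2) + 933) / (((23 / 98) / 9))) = 1312610 / 8255890377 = 0.00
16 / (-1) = -16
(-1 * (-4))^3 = 64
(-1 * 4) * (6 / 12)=-2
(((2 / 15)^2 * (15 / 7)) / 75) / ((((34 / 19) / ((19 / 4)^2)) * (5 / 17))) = 6859 / 315000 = 0.02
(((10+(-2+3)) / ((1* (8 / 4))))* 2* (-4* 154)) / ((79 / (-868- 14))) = 5976432 / 79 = 75651.04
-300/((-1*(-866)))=-150/433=-0.35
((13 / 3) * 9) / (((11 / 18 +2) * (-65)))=-54 / 235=-0.23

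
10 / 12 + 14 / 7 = 17 / 6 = 2.83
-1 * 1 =-1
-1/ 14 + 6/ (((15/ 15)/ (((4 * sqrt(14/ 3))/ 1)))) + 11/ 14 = 5/ 7 + 8 * sqrt(42) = 52.56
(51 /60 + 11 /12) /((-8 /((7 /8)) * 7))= -53 /1920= -0.03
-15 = -15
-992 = -992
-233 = -233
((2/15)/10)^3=1/421875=0.00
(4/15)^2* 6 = 32/75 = 0.43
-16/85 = -0.19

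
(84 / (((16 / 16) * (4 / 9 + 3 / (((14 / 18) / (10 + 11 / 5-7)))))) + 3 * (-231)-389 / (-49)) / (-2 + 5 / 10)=453.98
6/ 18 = 1/ 3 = 0.33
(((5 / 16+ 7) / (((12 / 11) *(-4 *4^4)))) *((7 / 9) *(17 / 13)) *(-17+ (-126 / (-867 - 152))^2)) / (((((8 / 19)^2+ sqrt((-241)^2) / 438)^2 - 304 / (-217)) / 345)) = 20.21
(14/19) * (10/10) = 14/19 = 0.74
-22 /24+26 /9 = 71 /36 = 1.97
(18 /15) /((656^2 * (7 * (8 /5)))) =0.00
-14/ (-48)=7/ 24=0.29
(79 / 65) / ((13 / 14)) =1106 / 845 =1.31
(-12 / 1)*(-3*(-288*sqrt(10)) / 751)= -10368*sqrt(10) / 751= -43.66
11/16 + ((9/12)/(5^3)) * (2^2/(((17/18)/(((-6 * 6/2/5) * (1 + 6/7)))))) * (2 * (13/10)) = 1462337/5950000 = 0.25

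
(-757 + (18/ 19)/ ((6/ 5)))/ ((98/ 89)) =-639376/ 931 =-686.76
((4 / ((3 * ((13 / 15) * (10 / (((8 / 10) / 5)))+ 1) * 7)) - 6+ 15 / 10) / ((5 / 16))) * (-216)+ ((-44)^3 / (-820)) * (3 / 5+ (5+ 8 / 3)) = 28262407808 / 7124775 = 3966.78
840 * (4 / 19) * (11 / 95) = 7392 / 361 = 20.48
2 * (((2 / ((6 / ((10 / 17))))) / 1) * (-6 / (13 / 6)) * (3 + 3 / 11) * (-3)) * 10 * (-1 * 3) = -777600 / 2431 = -319.87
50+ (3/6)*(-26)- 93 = -56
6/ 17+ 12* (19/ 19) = 210/ 17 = 12.35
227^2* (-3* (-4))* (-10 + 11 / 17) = -98317332 / 17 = -5783372.47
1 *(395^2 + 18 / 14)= 1092184 / 7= 156026.29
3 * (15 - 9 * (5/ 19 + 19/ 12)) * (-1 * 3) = 1107/ 76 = 14.57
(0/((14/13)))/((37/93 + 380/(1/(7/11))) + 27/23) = 0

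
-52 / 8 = -13 / 2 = -6.50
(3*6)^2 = 324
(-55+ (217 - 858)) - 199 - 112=-1007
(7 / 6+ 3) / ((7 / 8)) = 100 / 21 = 4.76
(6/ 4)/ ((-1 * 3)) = -1/ 2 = -0.50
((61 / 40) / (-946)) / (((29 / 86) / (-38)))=0.18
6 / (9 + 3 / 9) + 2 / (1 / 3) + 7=191 / 14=13.64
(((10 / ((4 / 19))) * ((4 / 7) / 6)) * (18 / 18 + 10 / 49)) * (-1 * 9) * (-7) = 16815 / 49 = 343.16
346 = 346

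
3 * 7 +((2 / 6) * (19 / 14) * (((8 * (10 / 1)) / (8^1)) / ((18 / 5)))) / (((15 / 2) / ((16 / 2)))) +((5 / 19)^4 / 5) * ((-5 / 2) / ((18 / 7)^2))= 13205994481 / 591136056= 22.34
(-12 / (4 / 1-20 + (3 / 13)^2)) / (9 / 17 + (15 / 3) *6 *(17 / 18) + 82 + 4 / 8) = 206856 / 30612505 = 0.01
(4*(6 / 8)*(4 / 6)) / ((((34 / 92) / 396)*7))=36432 / 119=306.15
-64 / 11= -5.82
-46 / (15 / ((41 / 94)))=-943 / 705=-1.34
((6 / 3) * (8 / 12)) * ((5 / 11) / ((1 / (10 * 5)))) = 1000 / 33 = 30.30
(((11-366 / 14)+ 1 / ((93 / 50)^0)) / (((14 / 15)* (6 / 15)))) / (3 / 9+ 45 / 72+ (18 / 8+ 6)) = -44550 / 10829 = -4.11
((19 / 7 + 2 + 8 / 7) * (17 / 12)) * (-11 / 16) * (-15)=38335 / 448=85.57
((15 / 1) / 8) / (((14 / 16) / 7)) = 15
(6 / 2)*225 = 675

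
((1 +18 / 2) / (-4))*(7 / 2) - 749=-3031 / 4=-757.75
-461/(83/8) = -3688/83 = -44.43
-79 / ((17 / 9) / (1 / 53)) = -711 / 901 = -0.79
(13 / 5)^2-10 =-81 / 25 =-3.24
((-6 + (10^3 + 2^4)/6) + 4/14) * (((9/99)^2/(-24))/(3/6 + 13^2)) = -859/2584197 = -0.00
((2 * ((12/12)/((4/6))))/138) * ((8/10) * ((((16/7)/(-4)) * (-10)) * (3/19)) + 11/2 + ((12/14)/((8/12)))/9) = 1693/12236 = 0.14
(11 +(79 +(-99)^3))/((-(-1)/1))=-970209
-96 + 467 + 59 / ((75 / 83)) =32722 / 75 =436.29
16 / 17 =0.94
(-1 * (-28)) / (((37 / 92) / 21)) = 1462.05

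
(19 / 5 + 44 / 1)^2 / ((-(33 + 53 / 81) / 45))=-41641209 / 13630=-3055.11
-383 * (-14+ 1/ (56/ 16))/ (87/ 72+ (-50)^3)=-882432/ 20999797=-0.04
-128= -128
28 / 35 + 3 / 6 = 13 / 10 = 1.30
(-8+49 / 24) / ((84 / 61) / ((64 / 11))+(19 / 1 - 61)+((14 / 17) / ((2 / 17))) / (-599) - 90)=10450154 / 231116493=0.05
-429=-429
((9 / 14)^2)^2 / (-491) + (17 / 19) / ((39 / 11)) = 0.25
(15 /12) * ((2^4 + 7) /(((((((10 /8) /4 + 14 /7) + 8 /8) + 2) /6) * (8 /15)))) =1035 /17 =60.88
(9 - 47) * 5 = -190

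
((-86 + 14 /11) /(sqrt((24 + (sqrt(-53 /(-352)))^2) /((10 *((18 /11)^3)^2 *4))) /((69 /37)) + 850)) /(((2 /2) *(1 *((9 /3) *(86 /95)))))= -2599862469163130880000 /70834065460447527329113 + 38669563088640 *sqrt(467555) /6439460496404320666283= -0.04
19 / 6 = 3.17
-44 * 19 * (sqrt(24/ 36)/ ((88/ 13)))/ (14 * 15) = -247 * sqrt(6)/ 1260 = -0.48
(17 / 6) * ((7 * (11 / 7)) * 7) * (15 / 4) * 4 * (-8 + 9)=6545 / 2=3272.50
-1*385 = -385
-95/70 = -19/14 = -1.36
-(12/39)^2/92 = -4/3887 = -0.00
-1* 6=-6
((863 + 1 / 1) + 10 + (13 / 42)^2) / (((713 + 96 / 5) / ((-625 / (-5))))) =963690625 / 6458004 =149.22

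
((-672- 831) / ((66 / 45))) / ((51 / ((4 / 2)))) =-7515 / 187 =-40.19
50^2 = 2500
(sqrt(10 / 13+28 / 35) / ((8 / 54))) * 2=27 * sqrt(6630) / 130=16.91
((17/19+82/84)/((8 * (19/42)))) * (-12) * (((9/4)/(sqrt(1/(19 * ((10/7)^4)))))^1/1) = -1007775 * sqrt(19)/35378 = -124.17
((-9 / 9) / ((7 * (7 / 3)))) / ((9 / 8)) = -8 / 147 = -0.05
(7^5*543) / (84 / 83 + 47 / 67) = 50750803761 / 9529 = 5325931.76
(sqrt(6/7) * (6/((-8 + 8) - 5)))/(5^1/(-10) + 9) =-12 * sqrt(42)/595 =-0.13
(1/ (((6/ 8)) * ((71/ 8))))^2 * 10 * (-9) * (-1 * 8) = 81920/ 5041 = 16.25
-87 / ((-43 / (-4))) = -348 / 43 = -8.09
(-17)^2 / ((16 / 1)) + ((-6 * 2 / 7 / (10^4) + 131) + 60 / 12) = 10784363 / 70000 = 154.06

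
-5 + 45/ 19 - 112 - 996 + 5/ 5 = -21083/ 19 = -1109.63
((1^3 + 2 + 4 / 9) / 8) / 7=31 / 504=0.06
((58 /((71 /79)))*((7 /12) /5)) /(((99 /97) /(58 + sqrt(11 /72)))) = 1555589*sqrt(22) /2530440 + 45112081 /105435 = 430.75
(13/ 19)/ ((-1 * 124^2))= -13/ 292144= -0.00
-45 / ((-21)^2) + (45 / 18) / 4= 205 / 392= 0.52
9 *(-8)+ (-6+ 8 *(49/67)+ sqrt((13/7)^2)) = -32967/469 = -70.29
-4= -4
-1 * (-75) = 75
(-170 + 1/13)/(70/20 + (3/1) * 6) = -7.90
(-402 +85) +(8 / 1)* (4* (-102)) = -3581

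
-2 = -2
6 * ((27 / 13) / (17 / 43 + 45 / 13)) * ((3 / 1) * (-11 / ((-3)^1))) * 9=31347 / 98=319.87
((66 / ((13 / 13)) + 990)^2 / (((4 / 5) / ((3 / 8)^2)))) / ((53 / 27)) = 5292540 / 53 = 99859.25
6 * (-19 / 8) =-57 / 4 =-14.25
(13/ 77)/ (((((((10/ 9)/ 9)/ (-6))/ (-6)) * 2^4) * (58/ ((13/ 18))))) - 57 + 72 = 5372889/ 357280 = 15.04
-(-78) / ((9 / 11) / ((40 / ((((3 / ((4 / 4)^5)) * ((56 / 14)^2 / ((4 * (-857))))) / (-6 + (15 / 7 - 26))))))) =8131161.59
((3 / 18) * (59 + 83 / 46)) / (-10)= -2797 / 2760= -1.01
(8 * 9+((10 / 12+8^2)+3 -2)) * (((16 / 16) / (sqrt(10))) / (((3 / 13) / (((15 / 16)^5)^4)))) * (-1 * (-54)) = 2144990106305179595947265625 * sqrt(10) / 2417851639229258349412352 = 2805.41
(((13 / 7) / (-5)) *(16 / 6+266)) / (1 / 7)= -10478 / 15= -698.53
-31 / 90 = -0.34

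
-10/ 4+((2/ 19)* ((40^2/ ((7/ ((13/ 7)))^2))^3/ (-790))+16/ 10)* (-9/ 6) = 58293816159653651/ 207757720887010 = 280.59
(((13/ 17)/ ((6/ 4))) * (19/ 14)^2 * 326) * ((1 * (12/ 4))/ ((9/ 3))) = 764959/ 2499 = 306.11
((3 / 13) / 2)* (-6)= -9 / 13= -0.69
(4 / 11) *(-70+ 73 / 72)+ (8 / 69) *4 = -112129 / 4554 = -24.62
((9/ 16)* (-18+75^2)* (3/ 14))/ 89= 243/ 32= 7.59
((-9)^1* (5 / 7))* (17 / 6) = -255 / 14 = -18.21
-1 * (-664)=664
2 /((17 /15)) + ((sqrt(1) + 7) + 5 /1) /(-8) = 19 /136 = 0.14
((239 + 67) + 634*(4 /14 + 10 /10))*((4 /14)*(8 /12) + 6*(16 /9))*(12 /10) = 3578688 /245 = 14606.89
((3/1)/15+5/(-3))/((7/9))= -66/35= -1.89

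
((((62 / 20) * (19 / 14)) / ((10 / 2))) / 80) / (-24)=-0.00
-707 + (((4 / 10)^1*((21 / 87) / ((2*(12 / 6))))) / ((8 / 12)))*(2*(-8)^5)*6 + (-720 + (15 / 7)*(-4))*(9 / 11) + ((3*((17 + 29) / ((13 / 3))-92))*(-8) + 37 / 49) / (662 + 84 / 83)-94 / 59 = -2050365929913131 / 131950680862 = -15538.88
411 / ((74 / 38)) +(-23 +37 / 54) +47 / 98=9262451 / 48951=189.22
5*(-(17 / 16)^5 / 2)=-7099285 / 2097152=-3.39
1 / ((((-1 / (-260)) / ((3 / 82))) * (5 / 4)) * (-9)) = -0.85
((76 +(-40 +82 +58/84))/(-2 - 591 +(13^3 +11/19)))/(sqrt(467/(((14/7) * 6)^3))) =378860 * sqrt(1401)/99662003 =0.14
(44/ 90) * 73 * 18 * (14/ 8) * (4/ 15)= 22484/ 75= 299.79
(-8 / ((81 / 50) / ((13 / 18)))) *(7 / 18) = -9100 / 6561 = -1.39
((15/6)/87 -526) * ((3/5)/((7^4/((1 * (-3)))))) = 274557/696290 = 0.39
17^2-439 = -150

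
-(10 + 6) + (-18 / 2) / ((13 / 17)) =-361 / 13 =-27.77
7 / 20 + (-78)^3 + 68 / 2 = -474517.65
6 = 6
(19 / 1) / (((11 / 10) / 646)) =122740 / 11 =11158.18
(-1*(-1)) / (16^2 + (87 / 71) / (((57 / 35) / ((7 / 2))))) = 2698 / 697793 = 0.00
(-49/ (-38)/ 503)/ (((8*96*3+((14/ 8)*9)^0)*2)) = 49/ 88115540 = 0.00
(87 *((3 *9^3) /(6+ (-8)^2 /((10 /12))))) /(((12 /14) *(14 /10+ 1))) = 411075 /368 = 1117.05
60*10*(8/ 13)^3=139.83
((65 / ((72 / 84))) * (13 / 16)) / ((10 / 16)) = 1183 / 12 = 98.58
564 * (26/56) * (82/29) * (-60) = -9018360/203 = -44425.42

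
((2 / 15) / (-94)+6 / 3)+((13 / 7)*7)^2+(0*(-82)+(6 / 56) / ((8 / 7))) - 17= 3476323 / 22560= 154.09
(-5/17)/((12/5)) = -0.12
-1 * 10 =-10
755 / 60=151 / 12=12.58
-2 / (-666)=1 / 333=0.00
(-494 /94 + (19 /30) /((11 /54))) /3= -5548 /7755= -0.72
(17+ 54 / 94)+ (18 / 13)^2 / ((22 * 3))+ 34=4508754 / 87373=51.60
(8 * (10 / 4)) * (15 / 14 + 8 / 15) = 674 / 21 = 32.10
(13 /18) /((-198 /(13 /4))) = -169 /14256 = -0.01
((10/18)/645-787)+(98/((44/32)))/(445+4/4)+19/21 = -15668023033/19935531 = -785.93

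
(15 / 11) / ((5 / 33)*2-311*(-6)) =0.00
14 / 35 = 2 / 5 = 0.40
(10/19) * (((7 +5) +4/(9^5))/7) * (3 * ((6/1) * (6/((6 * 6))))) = 7085920/2617839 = 2.71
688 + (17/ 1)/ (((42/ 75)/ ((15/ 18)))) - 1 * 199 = 43201/ 84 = 514.30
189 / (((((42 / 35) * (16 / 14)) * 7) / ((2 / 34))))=1.16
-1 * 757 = -757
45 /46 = 0.98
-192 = -192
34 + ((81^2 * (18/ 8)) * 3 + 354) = 178699/ 4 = 44674.75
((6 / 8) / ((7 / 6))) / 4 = 0.16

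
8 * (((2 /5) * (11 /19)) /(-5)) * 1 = -0.37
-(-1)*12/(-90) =-2/15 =-0.13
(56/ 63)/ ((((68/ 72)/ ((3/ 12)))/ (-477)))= -1908/ 17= -112.24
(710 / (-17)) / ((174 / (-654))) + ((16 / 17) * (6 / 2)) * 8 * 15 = 495.80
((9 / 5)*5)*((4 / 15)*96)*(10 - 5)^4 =144000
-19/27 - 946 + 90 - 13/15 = -115772/135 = -857.57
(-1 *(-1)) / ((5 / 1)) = 1 / 5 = 0.20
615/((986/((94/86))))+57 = 2445591/42398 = 57.68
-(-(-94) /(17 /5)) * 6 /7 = -2820 /119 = -23.70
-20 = -20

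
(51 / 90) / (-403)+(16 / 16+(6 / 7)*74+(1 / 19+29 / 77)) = 1147158959 / 17687670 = 64.86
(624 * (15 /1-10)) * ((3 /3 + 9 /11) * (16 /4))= 249600 /11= 22690.91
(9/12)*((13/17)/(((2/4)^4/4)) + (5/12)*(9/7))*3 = 211959/1904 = 111.32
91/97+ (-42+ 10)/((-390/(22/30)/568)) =9963071/283725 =35.12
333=333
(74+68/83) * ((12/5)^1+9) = 70794/83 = 852.94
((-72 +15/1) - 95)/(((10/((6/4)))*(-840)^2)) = -0.00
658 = 658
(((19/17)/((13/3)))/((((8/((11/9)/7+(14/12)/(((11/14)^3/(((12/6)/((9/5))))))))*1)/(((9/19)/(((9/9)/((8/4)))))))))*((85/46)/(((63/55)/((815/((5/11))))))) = 2918527225/11603592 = 251.52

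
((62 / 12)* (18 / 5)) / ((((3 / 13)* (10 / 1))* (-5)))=-403 / 250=-1.61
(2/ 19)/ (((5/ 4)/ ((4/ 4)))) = 8/ 95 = 0.08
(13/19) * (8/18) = 52/171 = 0.30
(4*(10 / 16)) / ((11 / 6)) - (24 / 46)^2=6351 / 5819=1.09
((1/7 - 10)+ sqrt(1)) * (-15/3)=310/7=44.29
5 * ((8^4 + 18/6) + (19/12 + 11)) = 246695/12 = 20557.92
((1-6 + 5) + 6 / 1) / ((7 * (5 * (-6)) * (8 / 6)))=-3 / 140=-0.02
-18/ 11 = -1.64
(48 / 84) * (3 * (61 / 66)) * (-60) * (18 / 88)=-16470 / 847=-19.45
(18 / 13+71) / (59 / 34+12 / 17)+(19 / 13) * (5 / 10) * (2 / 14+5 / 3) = 701837 / 22659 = 30.97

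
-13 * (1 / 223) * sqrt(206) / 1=-13 * sqrt(206) / 223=-0.84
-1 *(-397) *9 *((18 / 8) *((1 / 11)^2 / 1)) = 32157 / 484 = 66.44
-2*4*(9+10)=-152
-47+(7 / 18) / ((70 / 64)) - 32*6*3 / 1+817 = 8746 / 45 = 194.36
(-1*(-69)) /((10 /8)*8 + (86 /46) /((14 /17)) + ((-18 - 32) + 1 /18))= -99981 /54590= -1.83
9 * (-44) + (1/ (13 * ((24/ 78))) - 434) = -3319/ 4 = -829.75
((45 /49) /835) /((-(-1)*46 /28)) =18 /26887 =0.00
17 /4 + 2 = 25 /4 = 6.25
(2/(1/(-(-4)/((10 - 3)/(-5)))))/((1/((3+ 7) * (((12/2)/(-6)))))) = 400/7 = 57.14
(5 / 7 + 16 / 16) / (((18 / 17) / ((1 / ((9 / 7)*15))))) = 34 / 405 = 0.08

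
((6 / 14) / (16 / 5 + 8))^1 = 15 / 392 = 0.04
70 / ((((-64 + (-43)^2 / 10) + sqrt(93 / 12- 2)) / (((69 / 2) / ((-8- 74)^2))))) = 14598675 / 4912238372- 60375 *sqrt(23) / 4912238372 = 0.00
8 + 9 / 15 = 43 / 5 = 8.60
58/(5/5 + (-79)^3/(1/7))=-29/1725636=-0.00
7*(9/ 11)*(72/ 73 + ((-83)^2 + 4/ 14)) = 31688361/ 803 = 39462.47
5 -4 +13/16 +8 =157/16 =9.81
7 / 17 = 0.41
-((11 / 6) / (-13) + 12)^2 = -855625 / 6084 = -140.64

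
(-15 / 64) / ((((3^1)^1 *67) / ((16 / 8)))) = -0.00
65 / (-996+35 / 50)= -650 / 9953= -0.07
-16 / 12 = -4 / 3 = -1.33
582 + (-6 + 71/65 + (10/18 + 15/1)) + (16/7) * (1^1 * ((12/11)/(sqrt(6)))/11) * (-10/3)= 346699/585-320 * sqrt(6)/2541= 592.34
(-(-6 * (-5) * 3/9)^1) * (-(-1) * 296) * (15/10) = -4440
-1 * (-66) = 66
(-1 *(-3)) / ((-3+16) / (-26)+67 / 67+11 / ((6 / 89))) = 9 / 491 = 0.02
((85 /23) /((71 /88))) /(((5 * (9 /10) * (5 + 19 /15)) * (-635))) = -7480 /29242131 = -0.00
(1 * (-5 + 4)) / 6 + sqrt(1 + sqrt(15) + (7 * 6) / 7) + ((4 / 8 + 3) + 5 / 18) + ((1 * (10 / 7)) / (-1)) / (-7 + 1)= sqrt(sqrt(15) + 7) + 485 / 126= 7.15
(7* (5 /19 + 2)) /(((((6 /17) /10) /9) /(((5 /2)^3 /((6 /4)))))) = 3198125 /76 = 42080.59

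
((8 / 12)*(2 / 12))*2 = 0.22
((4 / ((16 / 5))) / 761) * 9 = 45 / 3044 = 0.01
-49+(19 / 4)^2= -423 / 16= -26.44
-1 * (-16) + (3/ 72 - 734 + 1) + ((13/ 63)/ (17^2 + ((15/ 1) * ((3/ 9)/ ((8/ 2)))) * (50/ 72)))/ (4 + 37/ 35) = -42375997513/ 59105256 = -716.96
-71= -71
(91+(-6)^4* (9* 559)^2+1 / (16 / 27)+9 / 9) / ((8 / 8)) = 524848088795 / 16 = 32803005549.69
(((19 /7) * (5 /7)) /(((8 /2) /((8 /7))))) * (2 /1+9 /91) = 36290 /31213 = 1.16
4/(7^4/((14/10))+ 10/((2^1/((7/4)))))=16/6895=0.00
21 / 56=0.38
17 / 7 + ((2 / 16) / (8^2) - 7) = -16377 / 3584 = -4.57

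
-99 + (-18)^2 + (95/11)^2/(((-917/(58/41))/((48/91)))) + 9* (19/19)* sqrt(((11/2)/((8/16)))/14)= 9* sqrt(154)/14 + 93120501975/413980567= 232.92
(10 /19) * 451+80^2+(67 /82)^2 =848048931 /127756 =6638.04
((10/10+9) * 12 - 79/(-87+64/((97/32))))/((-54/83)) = -774583/4158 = -186.29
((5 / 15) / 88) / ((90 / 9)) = 1 / 2640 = 0.00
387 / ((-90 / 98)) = -2107 / 5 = -421.40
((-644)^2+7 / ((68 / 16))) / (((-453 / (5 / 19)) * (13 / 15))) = -176263500 / 634049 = -278.00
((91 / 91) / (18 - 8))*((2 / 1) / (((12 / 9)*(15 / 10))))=1 / 10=0.10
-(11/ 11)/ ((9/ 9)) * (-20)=20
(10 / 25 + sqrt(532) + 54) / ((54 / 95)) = 95*sqrt(133) / 27 + 2584 / 27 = 136.28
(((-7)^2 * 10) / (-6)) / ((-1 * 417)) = 245 / 1251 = 0.20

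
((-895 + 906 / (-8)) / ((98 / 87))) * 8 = -350871 / 49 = -7160.63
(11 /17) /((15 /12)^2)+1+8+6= 6551 /425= 15.41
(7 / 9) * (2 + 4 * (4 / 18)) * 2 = 364 / 81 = 4.49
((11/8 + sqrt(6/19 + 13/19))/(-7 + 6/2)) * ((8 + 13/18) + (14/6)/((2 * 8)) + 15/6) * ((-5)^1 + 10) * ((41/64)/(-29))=6376115/8552448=0.75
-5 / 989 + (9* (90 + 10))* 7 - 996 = 5303.99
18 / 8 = 2.25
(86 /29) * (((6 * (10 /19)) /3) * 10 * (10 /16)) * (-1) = -10750 /551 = -19.51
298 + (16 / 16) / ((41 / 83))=12301 / 41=300.02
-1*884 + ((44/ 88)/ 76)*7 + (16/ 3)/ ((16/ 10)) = -880.62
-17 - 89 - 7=-113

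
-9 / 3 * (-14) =42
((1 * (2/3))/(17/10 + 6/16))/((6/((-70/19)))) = -2800/14193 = -0.20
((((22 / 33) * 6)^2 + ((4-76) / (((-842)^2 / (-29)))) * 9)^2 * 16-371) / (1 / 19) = 71033.07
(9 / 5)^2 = 81 / 25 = 3.24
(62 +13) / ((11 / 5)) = 375 / 11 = 34.09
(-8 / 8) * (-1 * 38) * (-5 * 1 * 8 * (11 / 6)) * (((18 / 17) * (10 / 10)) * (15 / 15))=-50160 / 17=-2950.59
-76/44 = -19/11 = -1.73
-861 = -861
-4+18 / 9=-2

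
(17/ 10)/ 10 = 17/ 100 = 0.17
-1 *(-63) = 63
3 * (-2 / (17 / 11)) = -66 / 17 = -3.88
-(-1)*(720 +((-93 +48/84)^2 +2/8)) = 1815605/196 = 9263.29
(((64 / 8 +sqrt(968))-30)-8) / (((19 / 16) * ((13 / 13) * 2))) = -240 / 19 +176 * sqrt(2) / 19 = 0.47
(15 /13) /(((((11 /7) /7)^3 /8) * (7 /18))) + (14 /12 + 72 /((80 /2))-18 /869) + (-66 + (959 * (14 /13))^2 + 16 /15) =1068648.38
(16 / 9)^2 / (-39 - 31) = -128 / 2835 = -0.05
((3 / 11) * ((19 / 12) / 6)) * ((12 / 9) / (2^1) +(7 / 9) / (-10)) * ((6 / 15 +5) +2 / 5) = 29203 / 118800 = 0.25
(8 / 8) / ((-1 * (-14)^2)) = -1 / 196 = -0.01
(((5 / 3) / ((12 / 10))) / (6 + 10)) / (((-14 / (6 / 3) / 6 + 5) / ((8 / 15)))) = 5 / 414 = 0.01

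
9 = 9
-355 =-355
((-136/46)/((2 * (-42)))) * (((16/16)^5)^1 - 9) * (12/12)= -136/483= -0.28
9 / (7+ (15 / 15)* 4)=9 / 11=0.82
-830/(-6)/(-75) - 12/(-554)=-22721/12465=-1.82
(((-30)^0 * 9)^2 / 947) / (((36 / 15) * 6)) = 45 / 7576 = 0.01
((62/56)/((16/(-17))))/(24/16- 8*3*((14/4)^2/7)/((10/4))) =155/2016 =0.08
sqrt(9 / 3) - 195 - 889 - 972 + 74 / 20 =-20523 / 10 + sqrt(3) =-2050.57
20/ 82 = 10/ 41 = 0.24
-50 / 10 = -5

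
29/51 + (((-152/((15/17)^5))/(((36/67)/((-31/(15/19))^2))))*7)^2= 1310123367923749792402198541792627/40198659136962890625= 32591220604149.06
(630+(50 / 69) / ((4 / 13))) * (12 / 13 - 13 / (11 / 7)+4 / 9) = -775524055 / 177606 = -4366.54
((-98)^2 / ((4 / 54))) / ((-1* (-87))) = 43218 / 29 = 1490.28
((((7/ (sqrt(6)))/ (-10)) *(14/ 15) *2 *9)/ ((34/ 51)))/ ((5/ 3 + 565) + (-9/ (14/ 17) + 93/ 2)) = -3087 *sqrt(6)/ 632350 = -0.01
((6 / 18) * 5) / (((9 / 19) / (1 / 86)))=95 / 2322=0.04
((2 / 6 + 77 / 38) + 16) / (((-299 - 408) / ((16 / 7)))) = -0.06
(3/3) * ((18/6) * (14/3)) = 14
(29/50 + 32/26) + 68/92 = 2.55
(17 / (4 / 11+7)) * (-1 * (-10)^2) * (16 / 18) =-149600 / 729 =-205.21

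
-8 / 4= -2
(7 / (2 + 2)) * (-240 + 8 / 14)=-419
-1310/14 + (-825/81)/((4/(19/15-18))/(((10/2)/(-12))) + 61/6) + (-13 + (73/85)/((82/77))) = -30317688059/284104170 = -106.71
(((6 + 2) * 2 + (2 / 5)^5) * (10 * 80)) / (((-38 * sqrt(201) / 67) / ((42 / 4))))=-2801792 * sqrt(201) / 2375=-16725.16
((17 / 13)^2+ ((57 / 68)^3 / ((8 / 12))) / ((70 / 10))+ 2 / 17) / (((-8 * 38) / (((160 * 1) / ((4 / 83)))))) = -603247234925 / 28269952256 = -21.34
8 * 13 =104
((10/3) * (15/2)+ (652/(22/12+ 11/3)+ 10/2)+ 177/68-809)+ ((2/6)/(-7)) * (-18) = -3440023/5236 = -656.99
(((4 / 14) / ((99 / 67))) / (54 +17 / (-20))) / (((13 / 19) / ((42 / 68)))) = 25460 / 7752459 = 0.00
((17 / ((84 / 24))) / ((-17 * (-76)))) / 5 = 1 / 1330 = 0.00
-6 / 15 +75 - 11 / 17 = 6286 / 85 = 73.95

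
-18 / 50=-9 / 25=-0.36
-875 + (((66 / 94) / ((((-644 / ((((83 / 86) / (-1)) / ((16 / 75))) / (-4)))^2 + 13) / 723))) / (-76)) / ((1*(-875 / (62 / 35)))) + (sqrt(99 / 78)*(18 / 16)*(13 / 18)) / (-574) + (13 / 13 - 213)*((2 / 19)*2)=-1011200809285147043209 / 1099571646385228114 - sqrt(858) / 18368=-919.63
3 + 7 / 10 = 37 / 10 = 3.70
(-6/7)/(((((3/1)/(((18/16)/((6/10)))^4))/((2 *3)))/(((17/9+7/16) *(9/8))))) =-50878125/917504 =-55.45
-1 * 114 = -114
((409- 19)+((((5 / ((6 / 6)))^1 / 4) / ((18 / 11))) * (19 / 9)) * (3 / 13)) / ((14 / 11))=1722545 / 5616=306.72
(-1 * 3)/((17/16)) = -48/17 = -2.82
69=69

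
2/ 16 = 1/ 8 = 0.12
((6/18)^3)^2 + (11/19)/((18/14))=6256/13851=0.45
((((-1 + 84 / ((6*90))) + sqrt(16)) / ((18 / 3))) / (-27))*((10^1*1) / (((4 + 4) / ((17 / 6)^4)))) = -5929991 / 3779136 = -1.57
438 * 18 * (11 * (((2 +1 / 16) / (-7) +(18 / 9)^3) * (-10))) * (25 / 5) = -467767575 / 14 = -33411969.64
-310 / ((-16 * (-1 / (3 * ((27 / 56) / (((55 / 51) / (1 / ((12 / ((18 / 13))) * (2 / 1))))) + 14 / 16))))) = -13417203 / 256256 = -52.36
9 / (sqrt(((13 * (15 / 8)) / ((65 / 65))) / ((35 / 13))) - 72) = -12096 / 96599 - 78 * sqrt(42) / 96599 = -0.13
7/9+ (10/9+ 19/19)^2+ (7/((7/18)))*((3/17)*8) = 42200/1377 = 30.65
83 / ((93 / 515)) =42745 / 93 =459.62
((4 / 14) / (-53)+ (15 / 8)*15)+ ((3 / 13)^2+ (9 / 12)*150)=70560383 / 501592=140.67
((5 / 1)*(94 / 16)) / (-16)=-235 / 128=-1.84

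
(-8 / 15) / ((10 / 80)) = -64 / 15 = -4.27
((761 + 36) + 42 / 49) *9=50265 / 7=7180.71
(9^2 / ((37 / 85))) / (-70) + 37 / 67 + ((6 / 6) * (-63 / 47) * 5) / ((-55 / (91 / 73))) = -2559633415 / 1309839146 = -1.95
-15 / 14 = -1.07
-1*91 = -91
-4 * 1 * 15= -60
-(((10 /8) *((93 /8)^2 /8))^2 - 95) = -1471671145 /4194304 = -350.87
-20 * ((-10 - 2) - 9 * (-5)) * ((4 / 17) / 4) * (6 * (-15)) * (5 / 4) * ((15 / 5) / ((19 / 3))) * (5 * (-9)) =-30071250 / 323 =-93099.85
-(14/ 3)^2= -196/ 9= -21.78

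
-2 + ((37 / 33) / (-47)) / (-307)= -952277 / 476157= -2.00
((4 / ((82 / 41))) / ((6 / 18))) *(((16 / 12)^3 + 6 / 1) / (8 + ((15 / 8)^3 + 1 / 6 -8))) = 231424 / 31143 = 7.43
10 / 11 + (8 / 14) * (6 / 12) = 92 / 77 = 1.19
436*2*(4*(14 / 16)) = 3052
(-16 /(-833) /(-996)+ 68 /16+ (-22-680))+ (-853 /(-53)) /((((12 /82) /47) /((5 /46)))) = -34362640988 /252841323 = -135.91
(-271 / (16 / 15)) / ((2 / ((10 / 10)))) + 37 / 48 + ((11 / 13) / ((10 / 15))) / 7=-1101427 / 8736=-126.08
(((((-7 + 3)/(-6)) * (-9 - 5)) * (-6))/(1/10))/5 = 112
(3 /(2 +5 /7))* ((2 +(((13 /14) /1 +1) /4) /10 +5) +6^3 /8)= 37.63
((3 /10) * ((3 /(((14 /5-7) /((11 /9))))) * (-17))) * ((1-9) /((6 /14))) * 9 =-748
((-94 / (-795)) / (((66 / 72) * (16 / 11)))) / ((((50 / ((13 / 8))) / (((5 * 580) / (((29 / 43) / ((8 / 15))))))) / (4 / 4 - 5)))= -105092 / 3975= -26.44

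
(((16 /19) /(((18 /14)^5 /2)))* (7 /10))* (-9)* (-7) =13176688 /623295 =21.14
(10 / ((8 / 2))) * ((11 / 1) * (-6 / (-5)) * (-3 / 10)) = -99 / 10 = -9.90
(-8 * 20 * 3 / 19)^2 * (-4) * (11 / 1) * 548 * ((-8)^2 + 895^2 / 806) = -2368294065561600 / 145483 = -16278837153.22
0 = 0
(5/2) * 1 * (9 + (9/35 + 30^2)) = 15912/7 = 2273.14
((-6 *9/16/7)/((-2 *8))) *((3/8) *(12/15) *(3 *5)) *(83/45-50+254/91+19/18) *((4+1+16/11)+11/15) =-1936738593/44844800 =-43.19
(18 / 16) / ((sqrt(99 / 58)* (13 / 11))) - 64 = -64 + 3* sqrt(638) / 104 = -63.27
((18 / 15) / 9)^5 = 32 / 759375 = 0.00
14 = 14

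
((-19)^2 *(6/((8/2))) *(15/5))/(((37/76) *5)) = 123462/185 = 667.36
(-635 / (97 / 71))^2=2032657225 / 9409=216033.29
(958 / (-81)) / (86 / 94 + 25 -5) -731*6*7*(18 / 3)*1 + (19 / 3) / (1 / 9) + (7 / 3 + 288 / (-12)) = -14664743756 / 79623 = -184177.23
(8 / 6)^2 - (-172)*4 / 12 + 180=2152 / 9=239.11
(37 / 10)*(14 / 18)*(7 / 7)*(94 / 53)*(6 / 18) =12173 / 7155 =1.70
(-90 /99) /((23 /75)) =-750 /253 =-2.96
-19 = -19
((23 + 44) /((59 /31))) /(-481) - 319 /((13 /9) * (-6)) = 2084977 /56758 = 36.73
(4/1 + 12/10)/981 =26/4905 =0.01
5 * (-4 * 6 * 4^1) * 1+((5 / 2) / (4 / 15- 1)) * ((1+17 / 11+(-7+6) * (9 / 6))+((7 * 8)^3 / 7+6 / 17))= -707707065 / 8228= -86012.04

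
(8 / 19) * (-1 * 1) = -8 / 19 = -0.42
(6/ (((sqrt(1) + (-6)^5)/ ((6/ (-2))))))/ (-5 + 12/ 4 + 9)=0.00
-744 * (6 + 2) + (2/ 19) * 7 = -113074/ 19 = -5951.26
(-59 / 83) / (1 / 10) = -590 / 83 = -7.11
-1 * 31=-31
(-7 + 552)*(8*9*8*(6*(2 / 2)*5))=9417600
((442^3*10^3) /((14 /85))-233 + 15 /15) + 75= 3669912738901 /7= 524273248414.43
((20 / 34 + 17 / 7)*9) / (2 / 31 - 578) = -33387 / 710668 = -0.05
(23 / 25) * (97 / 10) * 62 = 69161 / 125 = 553.29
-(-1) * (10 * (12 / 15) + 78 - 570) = -484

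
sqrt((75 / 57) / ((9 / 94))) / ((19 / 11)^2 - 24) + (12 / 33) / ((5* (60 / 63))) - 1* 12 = -3279 / 275 - 605* sqrt(1786) / 144951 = -12.10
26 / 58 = 13 / 29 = 0.45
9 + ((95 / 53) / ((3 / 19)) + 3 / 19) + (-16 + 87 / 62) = 1107577 / 187302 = 5.91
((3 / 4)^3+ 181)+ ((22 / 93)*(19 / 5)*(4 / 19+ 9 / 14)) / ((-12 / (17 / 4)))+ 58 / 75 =568474607 / 3124800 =181.92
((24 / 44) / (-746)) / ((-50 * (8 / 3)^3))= 81 / 105036800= 0.00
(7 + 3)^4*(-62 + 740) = 6780000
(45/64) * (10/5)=45/32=1.41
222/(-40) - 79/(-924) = -12623/2310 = -5.46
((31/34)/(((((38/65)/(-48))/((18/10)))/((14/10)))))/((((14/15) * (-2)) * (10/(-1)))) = -32643/3230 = -10.11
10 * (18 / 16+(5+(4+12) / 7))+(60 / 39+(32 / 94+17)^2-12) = 374.34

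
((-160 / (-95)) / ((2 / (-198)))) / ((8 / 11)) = -4356 / 19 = -229.26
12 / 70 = 6 / 35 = 0.17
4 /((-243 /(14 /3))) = -56 /729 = -0.08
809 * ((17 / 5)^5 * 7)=8040650191 / 3125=2573008.06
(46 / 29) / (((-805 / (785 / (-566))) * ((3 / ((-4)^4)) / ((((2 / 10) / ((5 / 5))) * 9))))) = 120576 / 287245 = 0.42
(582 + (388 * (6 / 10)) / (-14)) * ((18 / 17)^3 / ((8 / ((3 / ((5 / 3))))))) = 7637004 / 50575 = 151.00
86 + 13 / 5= 443 / 5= 88.60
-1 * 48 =-48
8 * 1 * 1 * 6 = 48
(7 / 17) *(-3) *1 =-21 / 17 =-1.24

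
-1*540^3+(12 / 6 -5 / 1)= -157464003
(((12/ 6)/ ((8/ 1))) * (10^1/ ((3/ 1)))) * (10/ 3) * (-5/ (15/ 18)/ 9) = -50/ 27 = -1.85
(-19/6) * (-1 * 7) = 133/6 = 22.17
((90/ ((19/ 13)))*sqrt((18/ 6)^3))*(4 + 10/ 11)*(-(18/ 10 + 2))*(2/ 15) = -25272*sqrt(3)/ 55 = -795.86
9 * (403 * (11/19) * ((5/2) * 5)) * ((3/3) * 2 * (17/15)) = 1130415/19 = 59495.53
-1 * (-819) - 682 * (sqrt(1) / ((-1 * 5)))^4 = 511193 / 625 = 817.91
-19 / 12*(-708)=1121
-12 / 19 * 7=-84 / 19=-4.42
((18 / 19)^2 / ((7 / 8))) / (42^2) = 72 / 123823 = 0.00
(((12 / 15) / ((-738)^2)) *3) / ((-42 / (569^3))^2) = 33937011715960081 / 400313340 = 84776119.92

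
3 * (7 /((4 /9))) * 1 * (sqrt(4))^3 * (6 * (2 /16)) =567 /2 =283.50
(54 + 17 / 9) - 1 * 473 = -3754 / 9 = -417.11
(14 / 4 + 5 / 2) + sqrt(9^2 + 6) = 6 + sqrt(87) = 15.33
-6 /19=-0.32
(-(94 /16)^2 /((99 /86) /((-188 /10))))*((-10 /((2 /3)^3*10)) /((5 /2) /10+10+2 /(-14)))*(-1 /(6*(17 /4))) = 31250723 /4233680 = 7.38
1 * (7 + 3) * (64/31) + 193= 6623/31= 213.65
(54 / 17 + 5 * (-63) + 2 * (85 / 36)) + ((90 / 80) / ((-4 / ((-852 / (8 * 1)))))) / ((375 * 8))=-3007038233 / 9792000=-307.09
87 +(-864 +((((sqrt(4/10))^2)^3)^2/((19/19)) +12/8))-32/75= -72742741/93750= -775.92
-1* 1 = -1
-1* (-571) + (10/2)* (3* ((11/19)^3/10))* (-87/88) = 62632243/109744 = 570.71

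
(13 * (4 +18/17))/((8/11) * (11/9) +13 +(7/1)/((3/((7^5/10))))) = 0.02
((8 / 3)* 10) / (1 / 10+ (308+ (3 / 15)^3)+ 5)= 20000 / 234831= 0.09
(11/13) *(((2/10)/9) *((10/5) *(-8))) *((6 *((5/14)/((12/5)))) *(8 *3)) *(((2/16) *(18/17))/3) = -440/1547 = -0.28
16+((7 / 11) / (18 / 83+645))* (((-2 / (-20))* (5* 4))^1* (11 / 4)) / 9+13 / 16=129656461 / 7711632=16.81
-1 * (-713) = 713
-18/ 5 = -3.60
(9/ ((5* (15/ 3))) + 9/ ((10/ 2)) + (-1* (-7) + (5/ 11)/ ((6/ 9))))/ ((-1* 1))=-5413/ 550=-9.84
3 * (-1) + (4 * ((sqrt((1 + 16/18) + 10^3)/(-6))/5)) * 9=-2 * sqrt(9017)/5- 3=-40.98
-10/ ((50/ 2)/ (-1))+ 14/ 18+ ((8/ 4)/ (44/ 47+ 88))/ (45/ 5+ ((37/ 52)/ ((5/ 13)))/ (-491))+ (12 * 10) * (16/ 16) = 100684562141/ 830865915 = 121.18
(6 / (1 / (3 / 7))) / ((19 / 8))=144 / 133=1.08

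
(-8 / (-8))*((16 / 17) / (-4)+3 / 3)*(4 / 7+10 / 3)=1066 / 357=2.99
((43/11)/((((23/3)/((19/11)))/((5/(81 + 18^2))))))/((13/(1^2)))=817/976833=0.00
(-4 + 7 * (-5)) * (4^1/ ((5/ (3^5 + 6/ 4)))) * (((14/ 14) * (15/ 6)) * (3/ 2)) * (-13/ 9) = 82641/ 2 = 41320.50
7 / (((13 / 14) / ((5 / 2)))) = 245 / 13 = 18.85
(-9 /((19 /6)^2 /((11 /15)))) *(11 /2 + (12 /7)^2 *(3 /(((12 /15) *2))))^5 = -434373850586035503 /4078942595560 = -106491.78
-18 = -18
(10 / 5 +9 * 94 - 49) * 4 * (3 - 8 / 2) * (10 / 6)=-15980 / 3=-5326.67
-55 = -55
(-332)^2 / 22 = 55112 / 11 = 5010.18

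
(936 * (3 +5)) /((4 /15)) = 28080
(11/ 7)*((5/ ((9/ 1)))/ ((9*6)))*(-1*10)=-275/ 1701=-0.16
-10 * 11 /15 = -7.33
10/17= 0.59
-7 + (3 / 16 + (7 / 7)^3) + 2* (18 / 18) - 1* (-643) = 10227 / 16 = 639.19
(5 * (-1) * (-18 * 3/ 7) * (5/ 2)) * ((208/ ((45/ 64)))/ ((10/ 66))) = 1317888/ 7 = 188269.71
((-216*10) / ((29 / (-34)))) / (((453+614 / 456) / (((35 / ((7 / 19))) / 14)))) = 795355200 / 21028973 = 37.82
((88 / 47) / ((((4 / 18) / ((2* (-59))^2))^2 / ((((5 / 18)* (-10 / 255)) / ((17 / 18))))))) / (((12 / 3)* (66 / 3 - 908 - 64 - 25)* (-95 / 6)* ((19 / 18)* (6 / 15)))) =-1036470590496 / 318725095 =-3251.93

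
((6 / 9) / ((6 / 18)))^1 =2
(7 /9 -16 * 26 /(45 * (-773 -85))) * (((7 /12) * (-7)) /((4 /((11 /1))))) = -57379 /6480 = -8.85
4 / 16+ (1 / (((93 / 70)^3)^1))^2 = 1117586183449 / 2587960733796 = 0.43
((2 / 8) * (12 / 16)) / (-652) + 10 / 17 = 104269 / 177344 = 0.59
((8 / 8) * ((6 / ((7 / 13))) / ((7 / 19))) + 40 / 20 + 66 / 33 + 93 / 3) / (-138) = -139 / 294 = -0.47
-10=-10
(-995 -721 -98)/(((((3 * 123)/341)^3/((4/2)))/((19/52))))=-683319831293/653164317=-1046.17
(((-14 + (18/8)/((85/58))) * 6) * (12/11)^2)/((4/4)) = -915408/10285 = -89.00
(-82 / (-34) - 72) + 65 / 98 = -114829 / 1666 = -68.92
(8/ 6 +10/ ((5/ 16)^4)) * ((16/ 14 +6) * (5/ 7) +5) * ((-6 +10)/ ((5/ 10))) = 103941024/ 1225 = 84849.82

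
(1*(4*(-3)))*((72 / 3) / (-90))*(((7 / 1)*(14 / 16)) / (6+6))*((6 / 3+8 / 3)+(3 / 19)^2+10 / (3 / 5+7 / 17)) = 16629571 / 698535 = 23.81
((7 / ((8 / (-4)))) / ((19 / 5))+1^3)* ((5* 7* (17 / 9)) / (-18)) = -595 / 2052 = -0.29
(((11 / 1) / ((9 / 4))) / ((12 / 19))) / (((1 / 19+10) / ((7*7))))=194579 / 5157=37.73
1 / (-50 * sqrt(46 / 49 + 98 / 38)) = -7 * sqrt(2489) / 32750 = -0.01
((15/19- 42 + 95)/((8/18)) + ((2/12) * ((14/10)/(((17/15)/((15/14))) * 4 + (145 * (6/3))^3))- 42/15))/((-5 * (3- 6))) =123266295469751/15639448963200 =7.88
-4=-4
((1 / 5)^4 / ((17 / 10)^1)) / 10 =1 / 10625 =0.00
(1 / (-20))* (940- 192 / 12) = -231 / 5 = -46.20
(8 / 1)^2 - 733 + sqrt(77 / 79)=-669 + sqrt(6083) / 79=-668.01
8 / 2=4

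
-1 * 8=-8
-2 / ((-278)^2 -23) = -2 / 77261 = -0.00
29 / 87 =1 / 3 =0.33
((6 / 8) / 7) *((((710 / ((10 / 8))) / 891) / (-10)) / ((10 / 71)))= -5041 / 103950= -0.05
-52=-52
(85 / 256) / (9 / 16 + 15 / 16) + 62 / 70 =14879 / 13440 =1.11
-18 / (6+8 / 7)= -2.52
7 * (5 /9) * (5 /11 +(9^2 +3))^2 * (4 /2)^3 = 241651480 /1089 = 221902.19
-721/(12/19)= -13699/12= -1141.58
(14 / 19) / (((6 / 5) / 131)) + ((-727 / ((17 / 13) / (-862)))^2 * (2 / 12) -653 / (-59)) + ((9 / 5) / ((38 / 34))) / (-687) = 14198089448116154589 / 370944505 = 38275508214.14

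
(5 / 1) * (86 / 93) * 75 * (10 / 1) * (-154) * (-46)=761530000 / 31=24565483.87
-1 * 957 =-957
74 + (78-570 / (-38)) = 167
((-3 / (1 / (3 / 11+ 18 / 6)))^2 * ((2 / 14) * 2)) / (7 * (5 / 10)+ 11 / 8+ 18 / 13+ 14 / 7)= 2426112 / 727573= 3.33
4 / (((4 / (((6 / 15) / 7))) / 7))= 2 / 5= 0.40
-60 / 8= -7.50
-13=-13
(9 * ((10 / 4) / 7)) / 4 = 45 / 56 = 0.80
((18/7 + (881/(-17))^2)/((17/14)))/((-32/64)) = -4427.71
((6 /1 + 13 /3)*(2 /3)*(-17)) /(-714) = 31 /189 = 0.16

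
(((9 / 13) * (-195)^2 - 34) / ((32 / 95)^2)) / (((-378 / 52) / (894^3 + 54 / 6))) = -244888121866903775 / 10752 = -22776053001014.12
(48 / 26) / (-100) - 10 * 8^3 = -1664006 / 325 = -5120.02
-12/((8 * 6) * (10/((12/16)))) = -3/160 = -0.02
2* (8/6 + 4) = 32/3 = 10.67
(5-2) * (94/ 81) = 94/ 27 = 3.48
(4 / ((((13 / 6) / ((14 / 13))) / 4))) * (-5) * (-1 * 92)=618240 / 169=3658.22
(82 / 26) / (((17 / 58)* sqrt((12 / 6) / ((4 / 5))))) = 2378* sqrt(10) / 1105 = 6.81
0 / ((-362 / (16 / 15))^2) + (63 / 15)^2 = 441 / 25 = 17.64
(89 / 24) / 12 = 89 / 288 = 0.31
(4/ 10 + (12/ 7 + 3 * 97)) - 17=9664/ 35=276.11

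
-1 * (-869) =869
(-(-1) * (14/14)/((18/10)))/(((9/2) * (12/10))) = 25/243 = 0.10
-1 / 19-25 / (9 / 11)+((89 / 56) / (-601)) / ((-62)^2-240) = -634864451635 / 20741654304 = -30.61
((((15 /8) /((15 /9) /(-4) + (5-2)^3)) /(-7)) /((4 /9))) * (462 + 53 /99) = -71055 /6776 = -10.49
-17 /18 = -0.94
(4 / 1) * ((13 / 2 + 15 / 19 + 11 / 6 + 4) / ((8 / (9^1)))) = 1122 / 19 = 59.05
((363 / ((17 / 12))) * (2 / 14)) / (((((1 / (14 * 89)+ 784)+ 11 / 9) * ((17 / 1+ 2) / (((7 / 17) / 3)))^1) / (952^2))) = 51062635008 / 167304329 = 305.21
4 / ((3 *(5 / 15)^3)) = 36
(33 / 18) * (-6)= -11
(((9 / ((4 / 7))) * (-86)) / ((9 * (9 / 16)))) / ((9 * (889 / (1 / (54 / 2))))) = -344 / 277749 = -0.00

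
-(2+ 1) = -3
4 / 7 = 0.57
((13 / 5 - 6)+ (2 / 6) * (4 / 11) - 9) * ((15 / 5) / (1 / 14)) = -28364 / 55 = -515.71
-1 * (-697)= 697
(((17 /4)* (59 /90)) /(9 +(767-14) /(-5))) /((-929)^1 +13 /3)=17 /798912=0.00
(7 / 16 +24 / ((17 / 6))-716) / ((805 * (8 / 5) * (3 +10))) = -192329 / 4554368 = -0.04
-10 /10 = -1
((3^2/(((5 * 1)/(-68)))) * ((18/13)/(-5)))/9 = 1224/325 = 3.77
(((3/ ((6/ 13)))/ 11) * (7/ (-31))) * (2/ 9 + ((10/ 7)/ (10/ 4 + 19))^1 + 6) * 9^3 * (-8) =71755632/ 14663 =4893.65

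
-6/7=-0.86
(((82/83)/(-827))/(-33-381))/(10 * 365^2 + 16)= 41/18929750594742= 0.00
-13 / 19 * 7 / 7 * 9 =-117 / 19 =-6.16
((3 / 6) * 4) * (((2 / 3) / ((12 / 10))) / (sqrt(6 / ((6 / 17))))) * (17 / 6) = 5 * sqrt(17) / 27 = 0.76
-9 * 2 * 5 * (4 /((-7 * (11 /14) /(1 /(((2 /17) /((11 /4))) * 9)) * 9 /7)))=1190 /9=132.22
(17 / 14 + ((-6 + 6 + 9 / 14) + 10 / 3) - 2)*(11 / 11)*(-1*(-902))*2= 120868 / 21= 5755.62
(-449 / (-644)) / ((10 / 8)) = 449 / 805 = 0.56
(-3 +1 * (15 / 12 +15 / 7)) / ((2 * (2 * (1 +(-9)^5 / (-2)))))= 11 / 3306856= 0.00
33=33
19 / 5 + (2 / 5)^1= 21 / 5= 4.20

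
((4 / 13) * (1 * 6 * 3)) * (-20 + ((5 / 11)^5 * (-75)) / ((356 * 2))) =-20642405535 / 186336007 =-110.78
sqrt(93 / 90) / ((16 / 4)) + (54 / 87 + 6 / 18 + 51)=sqrt(930) / 120 + 4520 / 87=52.21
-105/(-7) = 15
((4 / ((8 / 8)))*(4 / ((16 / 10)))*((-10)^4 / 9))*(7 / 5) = 140000 / 9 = 15555.56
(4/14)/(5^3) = 2/875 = 0.00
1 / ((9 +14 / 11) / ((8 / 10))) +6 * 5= 16994 / 565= 30.08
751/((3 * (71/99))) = 24783/71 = 349.06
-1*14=-14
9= 9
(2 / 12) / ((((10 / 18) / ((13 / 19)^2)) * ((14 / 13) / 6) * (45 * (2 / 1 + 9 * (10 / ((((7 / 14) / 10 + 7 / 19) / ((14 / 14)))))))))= 116441 / 1453783100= 0.00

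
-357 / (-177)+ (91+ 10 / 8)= 22247 / 236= 94.27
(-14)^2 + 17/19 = 3741/19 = 196.89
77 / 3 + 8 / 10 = 397 / 15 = 26.47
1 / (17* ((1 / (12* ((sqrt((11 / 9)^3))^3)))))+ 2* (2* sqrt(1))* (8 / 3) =58564* sqrt(11) / 111537+ 32 / 3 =12.41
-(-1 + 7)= -6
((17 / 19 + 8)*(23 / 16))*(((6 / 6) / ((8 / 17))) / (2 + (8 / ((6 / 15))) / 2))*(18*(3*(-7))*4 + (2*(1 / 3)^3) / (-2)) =-2697675175 / 787968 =-3423.58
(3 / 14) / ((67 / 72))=108 / 469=0.23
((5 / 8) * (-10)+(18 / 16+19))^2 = 12321 / 64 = 192.52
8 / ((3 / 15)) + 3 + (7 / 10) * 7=479 / 10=47.90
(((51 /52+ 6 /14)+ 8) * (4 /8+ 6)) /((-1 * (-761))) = 3425 /42616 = 0.08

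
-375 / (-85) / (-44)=-0.10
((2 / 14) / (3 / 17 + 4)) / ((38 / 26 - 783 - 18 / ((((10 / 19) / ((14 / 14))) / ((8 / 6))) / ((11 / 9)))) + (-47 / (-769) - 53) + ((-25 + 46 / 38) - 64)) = -0.00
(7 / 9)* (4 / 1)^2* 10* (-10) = -11200 / 9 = -1244.44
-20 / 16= -5 / 4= -1.25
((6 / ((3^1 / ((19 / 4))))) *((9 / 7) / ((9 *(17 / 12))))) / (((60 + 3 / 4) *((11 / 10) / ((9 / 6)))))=760 / 35343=0.02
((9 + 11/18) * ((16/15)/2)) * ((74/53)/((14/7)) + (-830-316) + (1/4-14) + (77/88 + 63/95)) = -298743147/50350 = -5933.33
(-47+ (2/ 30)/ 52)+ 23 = -18719/ 780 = -24.00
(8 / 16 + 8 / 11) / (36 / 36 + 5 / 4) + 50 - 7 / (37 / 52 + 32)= 134536 / 2673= 50.33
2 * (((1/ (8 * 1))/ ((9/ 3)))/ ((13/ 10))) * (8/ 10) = 2/ 39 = 0.05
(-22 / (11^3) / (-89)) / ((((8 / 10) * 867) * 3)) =5 / 56020338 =0.00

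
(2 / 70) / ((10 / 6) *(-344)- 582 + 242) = -3 / 95900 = -0.00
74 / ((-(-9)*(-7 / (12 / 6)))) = -148 / 63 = -2.35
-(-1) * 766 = 766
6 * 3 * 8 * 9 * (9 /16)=729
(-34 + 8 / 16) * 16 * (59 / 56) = -3953 / 7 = -564.71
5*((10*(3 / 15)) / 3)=10 / 3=3.33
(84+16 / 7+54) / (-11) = -982 / 77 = -12.75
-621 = -621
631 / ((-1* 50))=-631 / 50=-12.62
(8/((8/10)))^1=10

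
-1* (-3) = 3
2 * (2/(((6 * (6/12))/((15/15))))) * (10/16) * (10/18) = 25/54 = 0.46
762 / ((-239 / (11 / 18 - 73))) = 165481 / 717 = 230.80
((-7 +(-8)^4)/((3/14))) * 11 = 209902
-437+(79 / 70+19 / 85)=-518421 / 1190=-435.65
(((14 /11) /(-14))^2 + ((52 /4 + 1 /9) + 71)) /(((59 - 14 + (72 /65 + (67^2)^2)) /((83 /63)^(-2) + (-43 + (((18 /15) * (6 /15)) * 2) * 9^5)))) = 20672156690666 /87424129053855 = 0.24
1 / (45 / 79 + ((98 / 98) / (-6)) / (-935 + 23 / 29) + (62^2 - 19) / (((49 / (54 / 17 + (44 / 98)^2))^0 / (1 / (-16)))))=-25683216 / 6125259563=-0.00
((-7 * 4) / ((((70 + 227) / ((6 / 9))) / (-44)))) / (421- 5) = 7 / 1053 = 0.01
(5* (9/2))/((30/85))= 255/4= 63.75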